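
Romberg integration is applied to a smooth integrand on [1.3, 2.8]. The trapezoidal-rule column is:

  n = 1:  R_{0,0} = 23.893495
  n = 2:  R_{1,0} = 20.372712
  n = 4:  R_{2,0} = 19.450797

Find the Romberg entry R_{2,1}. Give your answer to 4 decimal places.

R_{2,1} = 19.450797 + (19.450797 − 20.372712)/3 = 19.143492

19.1435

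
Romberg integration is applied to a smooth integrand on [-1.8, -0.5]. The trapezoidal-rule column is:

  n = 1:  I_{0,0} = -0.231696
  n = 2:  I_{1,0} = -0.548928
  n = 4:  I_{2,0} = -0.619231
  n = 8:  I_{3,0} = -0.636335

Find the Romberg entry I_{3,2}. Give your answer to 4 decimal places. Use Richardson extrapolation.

-0.6420

Richardson extrapolation on the trapezoidal column (denominator 4−1=3):
I_{2,1} = -0.619231 + (-0.619231 − (-0.548928))/3 = -0.642665
I_{3,1} = -0.636335 + (-0.636335 − (-0.619231))/3 = -0.642036
I_{3,2} = -0.642036 + (-0.642036 − (-0.642665))/15 = -0.641994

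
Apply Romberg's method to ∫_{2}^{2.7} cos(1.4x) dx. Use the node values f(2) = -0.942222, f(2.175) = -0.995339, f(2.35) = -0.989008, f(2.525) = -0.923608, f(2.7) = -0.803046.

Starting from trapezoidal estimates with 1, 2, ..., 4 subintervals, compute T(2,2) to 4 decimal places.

T(0,0) (trapezoid, 1 panel, h=0.7000): -0.610844
T(1,0) (trapezoid, 2 panels, h=0.3500): -0.651575
T(2,0) (trapezoid, 4 panels, h=0.1750): -0.661603
T(1,1) = -0.651575 + (-0.651575 − (-0.610844))/3 = -0.665152
T(2,1) = -0.661603 + (-0.661603 − (-0.651575))/3 = -0.664946
T(2,2) = -0.664946 + (-0.664946 − (-0.665152))/15 = -0.664932

-0.6649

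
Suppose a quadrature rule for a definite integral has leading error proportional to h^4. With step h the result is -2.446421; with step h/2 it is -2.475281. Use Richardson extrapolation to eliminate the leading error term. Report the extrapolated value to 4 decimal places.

-2.4772

The leading error scales as h^4; refining by a factor of 2 reduces it by 2^4 = 16.
Extrapolated value = (16·A(h/2) − A(h)) / (16 − 1)
= (16·(-2.475281) − (-2.446421)) / 15
= -37.158075 / 15 = -2.477205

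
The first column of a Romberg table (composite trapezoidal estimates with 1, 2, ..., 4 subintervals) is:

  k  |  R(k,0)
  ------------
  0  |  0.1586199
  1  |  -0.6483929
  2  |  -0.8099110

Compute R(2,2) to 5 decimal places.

R(1,1) = -0.6483929 + (-0.6483929 − 0.1586199)/3 = -0.9173972
R(2,1) = -0.8099110 + (-0.8099110 − (-0.6483929))/3 = -0.8637504
R(2,2) = (16·(-0.8637504) − (-0.9173972)) / 15 = -0.8601739

-0.86017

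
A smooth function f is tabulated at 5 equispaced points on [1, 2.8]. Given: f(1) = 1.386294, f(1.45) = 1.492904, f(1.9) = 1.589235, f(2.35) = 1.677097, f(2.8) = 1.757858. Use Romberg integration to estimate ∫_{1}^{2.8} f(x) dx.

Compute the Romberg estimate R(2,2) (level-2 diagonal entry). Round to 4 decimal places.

2.8504

R(0,0) (trapezoid, 1 panel, h=1.8000): 2.829737
R(1,0) (trapezoid, 2 panels, h=0.9000): 2.845180
R(2,0) (trapezoid, 4 panels, h=0.4500): 2.849090
R(1,1) = 2.845180 + (2.845180 − 2.829737)/3 = 2.850328
R(2,1) = 2.849090 + (2.849090 − 2.845180)/3 = 2.850393
R(2,2) = 2.850393 + (2.850393 − 2.850328)/15 = 2.850397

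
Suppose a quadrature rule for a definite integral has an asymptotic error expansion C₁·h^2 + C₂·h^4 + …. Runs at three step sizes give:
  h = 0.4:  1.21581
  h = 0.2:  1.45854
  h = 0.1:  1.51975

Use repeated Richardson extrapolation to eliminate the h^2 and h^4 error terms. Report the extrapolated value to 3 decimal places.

1.540

First eliminate the h^2 term (factor 2^2 = 4):
  B₁ = (4·1.45854 − 1.21581)/3 = 1.53945
  B₂ = (4·1.51975 − 1.45854)/3 = 1.54015
Then eliminate the h^4 term (factor 2^4 = 16):
  (16·1.54015 − 1.53945)/15 = 1.54020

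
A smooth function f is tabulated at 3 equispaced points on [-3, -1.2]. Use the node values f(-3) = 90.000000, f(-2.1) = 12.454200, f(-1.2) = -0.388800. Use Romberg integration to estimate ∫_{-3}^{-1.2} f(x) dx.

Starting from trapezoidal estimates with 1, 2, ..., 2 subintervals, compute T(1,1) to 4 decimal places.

T(0,0) (trapezoid, 1 panel, h=1.8000): 80.650080
T(1,0) (trapezoid, 2 panels, h=0.9000): 51.533820
T(1,1) = 51.533820 + (51.533820 − 80.650080)/3 = 41.828400

41.8284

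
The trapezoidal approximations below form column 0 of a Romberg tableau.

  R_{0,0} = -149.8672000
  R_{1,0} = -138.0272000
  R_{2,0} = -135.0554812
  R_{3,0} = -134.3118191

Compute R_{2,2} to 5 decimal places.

-134.06387

R_{1,1} = (4·(-138.0272000) − (-149.8672000)) / 3 = -134.0805333
R_{2,1} = -135.0554812 + (-135.0554812 − (-138.0272000))/3 = -134.0649083
R_{2,2} = (16·(-134.0649083) − (-134.0805333)) / 15 = -134.0638666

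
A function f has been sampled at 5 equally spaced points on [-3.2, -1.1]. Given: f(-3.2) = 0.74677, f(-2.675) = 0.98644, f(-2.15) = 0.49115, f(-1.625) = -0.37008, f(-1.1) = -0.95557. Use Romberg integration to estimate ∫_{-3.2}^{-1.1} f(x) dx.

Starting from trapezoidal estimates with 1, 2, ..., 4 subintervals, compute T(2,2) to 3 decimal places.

0.564

T(0,0) (trapezoid, 1 panel, h=2.1000): -0.21924
T(1,0) (trapezoid, 2 panels, h=1.0500): 0.40609
T(2,0) (trapezoid, 4 panels, h=0.5250): 0.52663
T(1,1) = 0.40609 + (0.40609 − (-0.21924))/3 = 0.61453
T(2,1) = 0.52663 + (0.52663 − 0.40609)/3 = 0.56681
T(2,2) = 0.56681 + (0.56681 − 0.61453)/15 = 0.56363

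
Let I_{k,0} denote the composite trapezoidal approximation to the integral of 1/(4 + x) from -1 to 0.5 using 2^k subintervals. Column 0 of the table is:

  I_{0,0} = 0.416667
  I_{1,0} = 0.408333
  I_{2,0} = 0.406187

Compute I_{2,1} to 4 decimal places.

0.4055

Richardson extrapolation on the trapezoidal column (denominator 4−1=3):
I_{2,1} = (4·0.406187 − 0.408333) / 3 = 0.405472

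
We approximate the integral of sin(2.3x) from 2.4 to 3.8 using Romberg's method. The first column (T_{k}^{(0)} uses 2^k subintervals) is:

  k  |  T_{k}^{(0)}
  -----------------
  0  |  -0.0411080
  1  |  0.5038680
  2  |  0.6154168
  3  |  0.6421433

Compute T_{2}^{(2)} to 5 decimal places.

0.65040

T_{1}^{(1)} = (4·0.5038680 − (-0.0411080)) / 3 = 0.6855267
T_{2}^{(1)} = 0.6154168 + (0.6154168 − 0.5038680)/3 = 0.6525997
T_{2}^{(2)} = (16·0.6525997 − 0.6855267) / 15 = 0.6504046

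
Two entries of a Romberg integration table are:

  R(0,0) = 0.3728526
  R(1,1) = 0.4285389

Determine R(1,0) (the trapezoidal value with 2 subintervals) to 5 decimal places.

0.41462

From R(1,1) = (4·R(1,0) − R(0,0))/3, solve for R(1,0):
4·R(1,0) = 3·0.4285389 + 0.3728526 = 1.6584693
R(1,0) = 0.4146173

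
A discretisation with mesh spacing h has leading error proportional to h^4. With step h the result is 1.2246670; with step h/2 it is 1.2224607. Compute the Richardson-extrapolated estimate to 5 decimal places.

The leading error scales as h^4; refining by a factor of 2 reduces it by 2^4 = 16.
Extrapolated value = (16·A(h/2) − A(h)) / (16 − 1)
= (16·1.2224607 − 1.2246670) / 15
= 18.3347042 / 15 = 1.2223136

1.22231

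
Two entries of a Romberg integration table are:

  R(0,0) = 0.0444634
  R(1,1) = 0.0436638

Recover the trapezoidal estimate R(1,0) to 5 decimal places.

From R(1,1) = (4·R(1,0) − R(0,0))/3, solve for R(1,0):
4·R(1,0) = 3·0.0436638 + 0.0444634 = 0.1754548
R(1,0) = 0.0438637

0.04386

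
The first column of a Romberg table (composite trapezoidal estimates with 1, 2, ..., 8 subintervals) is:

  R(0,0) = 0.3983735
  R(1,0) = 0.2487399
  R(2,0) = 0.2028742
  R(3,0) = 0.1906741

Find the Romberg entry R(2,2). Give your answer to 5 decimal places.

R(1,1) = (4·0.2487399 − 0.3983735) / 3 = 0.1988620
R(2,1) = (4·0.2028742 − 0.2487399) / 3 = 0.1875856
R(2,2) = (16·0.1875856 − 0.1988620) / 15 = 0.1868338

0.18683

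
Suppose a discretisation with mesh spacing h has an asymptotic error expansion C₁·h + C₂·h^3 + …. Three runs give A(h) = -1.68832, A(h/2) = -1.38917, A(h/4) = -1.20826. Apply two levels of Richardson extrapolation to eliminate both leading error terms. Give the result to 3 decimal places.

-1.018

First eliminate the h term (factor 2^1 = 2):
  B₁ = (2·(-1.38917) − (-1.68832))/1 = -1.09002
  B₂ = (2·(-1.20826) − (-1.38917))/1 = -1.02735
Then eliminate the h^3 term (factor 2^3 = 8):
  (8·(-1.02735) − (-1.09002))/7 = -1.01840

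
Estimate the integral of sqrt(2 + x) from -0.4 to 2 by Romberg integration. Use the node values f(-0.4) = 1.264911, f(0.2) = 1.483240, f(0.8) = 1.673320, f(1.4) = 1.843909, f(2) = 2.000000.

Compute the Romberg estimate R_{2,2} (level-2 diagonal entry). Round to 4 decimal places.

R_{0,0} (trapezoid, 1 panel, h=2.4000): 3.917893
R_{1,0} (trapezoid, 2 panels, h=1.2000): 3.966931
R_{2,0} (trapezoid, 4 panels, h=0.6000): 3.979755
R_{1,1} = 3.966931 + (3.966931 − 3.917893)/3 = 3.983277
R_{2,1} = 3.979755 + (3.979755 − 3.966931)/3 = 3.984030
R_{2,2} = 3.984030 + (3.984030 − 3.983277)/15 = 3.984080

3.9841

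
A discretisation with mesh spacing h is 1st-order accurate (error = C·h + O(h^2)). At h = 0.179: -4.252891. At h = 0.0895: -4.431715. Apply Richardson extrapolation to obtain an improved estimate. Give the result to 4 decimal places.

-4.6105

The leading error scales as h; refining by a factor of 2 reduces it by 2^1 = 2.
Extrapolated value = (2·A(h/2) − A(h)) / (2 − 1)
= (2·(-4.431715) − (-4.252891)) / 1
= -4.610539 / 1 = -4.610539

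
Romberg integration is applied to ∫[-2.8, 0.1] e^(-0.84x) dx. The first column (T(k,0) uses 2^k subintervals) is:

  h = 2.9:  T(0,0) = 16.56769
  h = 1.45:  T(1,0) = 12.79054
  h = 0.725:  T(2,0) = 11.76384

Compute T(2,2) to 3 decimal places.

11.414

Richardson extrapolation on the trapezoidal column (denominator 4−1=3):
T(1,1) = (4·12.79054 − 16.56769) / 3 = 11.53149
T(2,1) = 11.76384 + (11.76384 − 12.79054)/3 = 11.42161
T(2,2) = 11.42161 + (11.42161 − 11.53149)/15 = 11.41428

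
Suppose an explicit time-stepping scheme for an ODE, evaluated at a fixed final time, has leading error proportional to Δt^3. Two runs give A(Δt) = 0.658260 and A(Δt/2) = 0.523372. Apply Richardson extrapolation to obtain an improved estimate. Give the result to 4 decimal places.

The leading error scales as Δt^3; refining by a factor of 2 reduces it by 2^3 = 8.
Extrapolated value = (8·A(Δt/2) − A(Δt)) / (8 − 1)
= (8·0.523372 − 0.658260) / 7
= 3.528716 / 7 = 0.504102

0.5041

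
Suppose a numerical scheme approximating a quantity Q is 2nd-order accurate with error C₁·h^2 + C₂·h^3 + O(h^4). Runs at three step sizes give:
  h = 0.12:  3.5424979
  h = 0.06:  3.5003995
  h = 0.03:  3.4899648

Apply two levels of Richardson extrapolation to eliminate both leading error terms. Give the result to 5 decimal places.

3.48650

First eliminate the h^2 term (factor 2^2 = 4):
  B₁ = (4·3.5003995 − 3.5424979)/3 = 3.4863667
  B₂ = (4·3.4899648 − 3.5003995)/3 = 3.4864866
Then eliminate the h^3 term (factor 2^3 = 8):
  (8·3.4864866 − 3.4863667)/7 = 3.4865037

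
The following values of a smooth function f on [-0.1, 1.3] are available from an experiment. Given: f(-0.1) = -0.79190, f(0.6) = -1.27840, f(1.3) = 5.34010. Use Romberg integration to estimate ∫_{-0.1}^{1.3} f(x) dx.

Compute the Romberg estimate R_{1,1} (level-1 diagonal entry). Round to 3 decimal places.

-0.132

R_{0,0} (trapezoid, 1 panel, h=1.4000): 3.18374
R_{1,0} (trapezoid, 2 panels, h=0.7000): 0.69699
R_{1,1} = 0.69699 + (0.69699 − 3.18374)/3 = -0.13193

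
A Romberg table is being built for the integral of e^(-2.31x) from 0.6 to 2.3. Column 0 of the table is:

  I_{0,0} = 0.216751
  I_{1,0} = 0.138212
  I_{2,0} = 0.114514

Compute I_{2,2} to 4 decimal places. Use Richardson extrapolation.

I_{1,1} = 0.138212 + (0.138212 − 0.216751)/3 = 0.112032
I_{2,1} = 0.114514 + (0.114514 − 0.138212)/3 = 0.106615
I_{2,2} = 0.106615 + (0.106615 − 0.112032)/15 = 0.106254

0.1063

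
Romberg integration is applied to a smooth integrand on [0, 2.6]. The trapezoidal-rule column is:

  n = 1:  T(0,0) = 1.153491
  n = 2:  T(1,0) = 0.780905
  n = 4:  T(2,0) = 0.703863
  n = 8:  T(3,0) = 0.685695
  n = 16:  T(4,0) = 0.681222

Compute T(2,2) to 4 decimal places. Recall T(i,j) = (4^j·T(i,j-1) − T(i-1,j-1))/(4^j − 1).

Richardson extrapolation on the trapezoidal column (denominator 4−1=3):
T(1,1) = (4·0.780905 − 1.153491) / 3 = 0.656710
T(2,1) = 0.703863 + (0.703863 − 0.780905)/3 = 0.678182
T(2,2) = (16·0.678182 − 0.656710) / 15 = 0.679613

0.6796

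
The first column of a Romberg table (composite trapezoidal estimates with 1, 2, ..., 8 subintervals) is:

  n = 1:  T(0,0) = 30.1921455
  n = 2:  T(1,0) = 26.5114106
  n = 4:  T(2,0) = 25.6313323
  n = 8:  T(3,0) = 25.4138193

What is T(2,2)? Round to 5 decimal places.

25.34154

T(1,1) = 26.5114106 + (26.5114106 − 30.1921455)/3 = 25.2844990
T(2,1) = (4·25.6313323 − 26.5114106) / 3 = 25.3379729
T(2,2) = 25.3379729 + (25.3379729 − 25.2844990)/15 = 25.3415378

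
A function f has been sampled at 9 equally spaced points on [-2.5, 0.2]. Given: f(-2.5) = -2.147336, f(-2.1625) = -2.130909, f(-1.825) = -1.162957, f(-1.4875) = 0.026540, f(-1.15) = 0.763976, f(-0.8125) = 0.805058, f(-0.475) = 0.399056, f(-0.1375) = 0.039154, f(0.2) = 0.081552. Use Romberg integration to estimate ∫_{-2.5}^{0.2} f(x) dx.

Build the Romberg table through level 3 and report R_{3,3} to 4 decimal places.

-0.7974

R_{0,0} (trapezoid, 1 panel, h=2.7000): -2.788808
R_{1,0} (trapezoid, 2 panels, h=1.3500): -0.363037
R_{2,0} (trapezoid, 4 panels, h=0.6750): -0.697151
R_{3,0} (trapezoid, 8 panels, h=0.3375): -0.773879
R_{1,1} = -0.363037 + (-0.363037 − (-2.788808))/3 = 0.445553
R_{2,1} = -0.697151 + (-0.697151 − (-0.363037))/3 = -0.808522
R_{3,1} = -0.773879 + (-0.773879 − (-0.697151))/3 = -0.799455
R_{2,2} = -0.808522 + (-0.808522 − 0.445553)/15 = -0.892127
R_{3,2} = -0.799455 + (-0.799455 − (-0.808522))/15 = -0.798851
R_{3,3} = -0.798851 + (-0.798851 − (-0.892127))/63 = -0.797370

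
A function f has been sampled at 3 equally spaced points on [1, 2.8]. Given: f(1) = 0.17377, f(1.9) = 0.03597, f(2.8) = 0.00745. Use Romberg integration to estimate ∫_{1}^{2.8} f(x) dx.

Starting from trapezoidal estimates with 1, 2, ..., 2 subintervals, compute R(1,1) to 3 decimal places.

0.098

R(0,0) (trapezoid, 1 panel, h=1.8000): 0.16310
R(1,0) (trapezoid, 2 panels, h=0.9000): 0.11392
R(1,1) = 0.11392 + (0.11392 − 0.16310)/3 = 0.09753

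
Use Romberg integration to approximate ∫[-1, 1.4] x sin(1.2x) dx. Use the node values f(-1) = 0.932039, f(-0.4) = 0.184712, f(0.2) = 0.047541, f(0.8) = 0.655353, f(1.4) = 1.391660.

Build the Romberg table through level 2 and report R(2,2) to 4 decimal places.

1.1658

R(0,0) (trapezoid, 1 panel, h=2.4000): 2.788439
R(1,0) (trapezoid, 2 panels, h=1.2000): 1.451269
R(2,0) (trapezoid, 4 panels, h=0.6000): 1.229673
R(1,1) = 1.451269 + (1.451269 − 2.788439)/3 = 1.005546
R(2,1) = 1.229673 + (1.229673 − 1.451269)/3 = 1.155808
R(2,2) = 1.155808 + (1.155808 − 1.005546)/15 = 1.165825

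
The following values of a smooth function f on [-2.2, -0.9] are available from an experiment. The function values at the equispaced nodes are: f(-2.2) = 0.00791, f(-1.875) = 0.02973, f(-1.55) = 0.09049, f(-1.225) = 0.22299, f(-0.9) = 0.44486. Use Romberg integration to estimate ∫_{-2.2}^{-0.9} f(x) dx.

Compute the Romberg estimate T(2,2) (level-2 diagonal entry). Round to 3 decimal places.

T(0,0) (trapezoid, 1 panel, h=1.3000): 0.29430
T(1,0) (trapezoid, 2 panels, h=0.6500): 0.20597
T(2,0) (trapezoid, 4 panels, h=0.3250): 0.18512
T(1,1) = 0.20597 + (0.20597 − 0.29430)/3 = 0.17653
T(2,1) = 0.18512 + (0.18512 − 0.20597)/3 = 0.17817
T(2,2) = 0.17817 + (0.17817 − 0.17653)/15 = 0.17828

0.178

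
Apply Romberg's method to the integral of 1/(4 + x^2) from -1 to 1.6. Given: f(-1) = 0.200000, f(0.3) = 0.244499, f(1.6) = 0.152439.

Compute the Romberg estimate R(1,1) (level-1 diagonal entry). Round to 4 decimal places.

R(0,0) (trapezoid, 1 panel, h=2.6000): 0.458171
R(1,0) (trapezoid, 2 panels, h=1.3000): 0.546934
R(1,1) = 0.546934 + (0.546934 − 0.458171)/3 = 0.576522

0.5765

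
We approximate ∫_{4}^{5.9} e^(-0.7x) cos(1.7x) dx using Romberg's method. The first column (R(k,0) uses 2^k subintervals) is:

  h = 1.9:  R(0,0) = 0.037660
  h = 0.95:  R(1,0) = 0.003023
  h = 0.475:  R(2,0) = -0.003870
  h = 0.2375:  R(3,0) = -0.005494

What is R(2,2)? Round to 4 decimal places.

-0.0060

Richardson extrapolation on the trapezoidal column (denominator 4−1=3):
R(1,1) = (4·0.003023 − 0.037660) / 3 = -0.008523
R(2,1) = (4·(-0.003870) − 0.003023) / 3 = -0.006168
R(2,2) = -0.006168 + (-0.006168 − (-0.008523))/15 = -0.006011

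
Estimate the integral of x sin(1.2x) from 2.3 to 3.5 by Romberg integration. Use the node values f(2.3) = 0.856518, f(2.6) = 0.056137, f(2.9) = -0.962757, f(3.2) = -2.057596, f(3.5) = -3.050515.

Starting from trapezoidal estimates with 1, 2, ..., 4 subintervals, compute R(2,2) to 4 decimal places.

R(0,0) (trapezoid, 1 panel, h=1.2000): -1.316398
R(1,0) (trapezoid, 2 panels, h=0.6000): -1.235853
R(2,0) (trapezoid, 4 panels, h=0.3000): -1.218364
R(1,1) = -1.235853 + (-1.235853 − (-1.316398))/3 = -1.209005
R(2,1) = -1.218364 + (-1.218364 − (-1.235853))/3 = -1.212534
R(2,2) = -1.212534 + (-1.212534 − (-1.209005))/15 = -1.212769

-1.2128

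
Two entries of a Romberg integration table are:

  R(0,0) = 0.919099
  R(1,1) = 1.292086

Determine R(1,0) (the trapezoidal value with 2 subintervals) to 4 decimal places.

1.1988

From R(1,1) = (4·R(1,0) − R(0,0))/3, solve for R(1,0):
4·R(1,0) = 3·1.292086 + 0.919099 = 4.795357
R(1,0) = 1.198839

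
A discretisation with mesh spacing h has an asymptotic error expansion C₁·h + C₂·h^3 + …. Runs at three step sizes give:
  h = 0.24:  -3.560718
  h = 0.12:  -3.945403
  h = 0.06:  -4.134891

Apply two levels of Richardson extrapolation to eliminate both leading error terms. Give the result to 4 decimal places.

-4.3236

First eliminate the h term (factor 2^1 = 2):
  B₁ = (2·(-3.945403) − (-3.560718))/1 = -4.330088
  B₂ = (2·(-4.134891) − (-3.945403))/1 = -4.324379
Then eliminate the h^3 term (factor 2^3 = 8):
  (8·(-4.324379) − (-4.330088))/7 = -4.323563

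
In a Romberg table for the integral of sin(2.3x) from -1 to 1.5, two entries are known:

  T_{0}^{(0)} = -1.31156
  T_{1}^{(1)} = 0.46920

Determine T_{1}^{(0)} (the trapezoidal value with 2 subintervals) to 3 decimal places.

From T_{1}^{(1)} = (4·T_{1}^{(0)} − T_{0}^{(0)})/3, solve for T_{1}^{(0)}:
4·T_{1}^{(0)} = 3·0.46920 + (-1.31156) = 0.09604
T_{1}^{(0)} = 0.02401

0.024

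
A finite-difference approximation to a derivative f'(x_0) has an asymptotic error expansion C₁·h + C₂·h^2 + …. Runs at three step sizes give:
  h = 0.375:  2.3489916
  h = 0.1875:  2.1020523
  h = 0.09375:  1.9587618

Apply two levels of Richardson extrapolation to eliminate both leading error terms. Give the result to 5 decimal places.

First eliminate the h term (factor 2^1 = 2):
  B₁ = (2·2.1020523 − 2.3489916)/1 = 1.8551130
  B₂ = (2·1.9587618 − 2.1020523)/1 = 1.8154713
Then eliminate the h^2 term (factor 2^2 = 4):
  (4·1.8154713 − 1.8551130)/3 = 1.8022574

1.80226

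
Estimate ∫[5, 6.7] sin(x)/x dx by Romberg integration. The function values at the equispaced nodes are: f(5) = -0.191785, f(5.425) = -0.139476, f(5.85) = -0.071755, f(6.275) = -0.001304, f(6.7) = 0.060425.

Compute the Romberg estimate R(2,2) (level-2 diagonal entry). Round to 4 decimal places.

R(0,0) (trapezoid, 1 panel, h=1.7000): -0.111656
R(1,0) (trapezoid, 2 panels, h=0.8500): -0.116820
R(2,0) (trapezoid, 4 panels, h=0.4250): -0.118241
R(1,1) = -0.116820 + (-0.116820 − (-0.111656))/3 = -0.118541
R(2,1) = -0.118241 + (-0.118241 − (-0.116820))/3 = -0.118715
R(2,2) = -0.118715 + (-0.118715 − (-0.118541))/15 = -0.118727

-0.1187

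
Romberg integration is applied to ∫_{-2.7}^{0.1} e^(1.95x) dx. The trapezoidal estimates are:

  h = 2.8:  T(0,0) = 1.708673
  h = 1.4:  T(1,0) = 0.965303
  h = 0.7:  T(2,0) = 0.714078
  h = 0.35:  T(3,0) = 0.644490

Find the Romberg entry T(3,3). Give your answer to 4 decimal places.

T(1,1) = (4·0.965303 − 1.708673) / 3 = 0.717513
T(2,1) = (4·0.714078 − 0.965303) / 3 = 0.630336
T(3,1) = 0.644490 + (0.644490 − 0.714078)/3 = 0.621294
T(2,2) = (16·0.630336 − 0.717513) / 15 = 0.624524
T(3,2) = (16·0.621294 − 0.630336) / 15 = 0.620691
T(3,3) = 0.620691 + (0.620691 − 0.624524)/63 = 0.620630
(Column j=1 coincides with Simpson's rule on the same nodes.)

0.6206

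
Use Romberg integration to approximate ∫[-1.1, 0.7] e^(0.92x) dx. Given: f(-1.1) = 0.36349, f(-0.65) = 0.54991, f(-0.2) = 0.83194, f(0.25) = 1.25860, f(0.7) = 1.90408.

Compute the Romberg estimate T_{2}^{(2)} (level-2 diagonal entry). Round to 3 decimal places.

T_{0}^{(0)} (trapezoid, 1 panel, h=1.8000): 2.04081
T_{1}^{(0)} (trapezoid, 2 panels, h=0.9000): 1.76915
T_{2}^{(0)} (trapezoid, 4 panels, h=0.4500): 1.69841
T_{1}^{(1)} = 1.76915 + (1.76915 − 2.04081)/3 = 1.67860
T_{2}^{(1)} = 1.69841 + (1.69841 − 1.76915)/3 = 1.67483
T_{2}^{(2)} = 1.67483 + (1.67483 − 1.67860)/15 = 1.67458

1.675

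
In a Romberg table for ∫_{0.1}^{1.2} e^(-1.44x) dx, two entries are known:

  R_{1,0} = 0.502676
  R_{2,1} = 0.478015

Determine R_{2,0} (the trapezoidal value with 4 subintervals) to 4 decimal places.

0.4842

From R_{2,1} = (4·R_{2,0} − R_{1,0})/3, solve for R_{2,0}:
4·R_{2,0} = 3·0.478015 + 0.502676 = 1.936721
R_{2,0} = 0.484180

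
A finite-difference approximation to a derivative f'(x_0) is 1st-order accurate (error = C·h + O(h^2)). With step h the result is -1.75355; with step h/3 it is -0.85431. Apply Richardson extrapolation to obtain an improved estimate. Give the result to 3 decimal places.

The leading error scales as h; refining by a factor of 3 reduces it by 3^1 = 3.
Extrapolated value = (3·A(h/3) − A(h)) / (3 − 1)
= (3·(-0.85431) − (-1.75355)) / 2
= -0.80938 / 2 = -0.40469

-0.405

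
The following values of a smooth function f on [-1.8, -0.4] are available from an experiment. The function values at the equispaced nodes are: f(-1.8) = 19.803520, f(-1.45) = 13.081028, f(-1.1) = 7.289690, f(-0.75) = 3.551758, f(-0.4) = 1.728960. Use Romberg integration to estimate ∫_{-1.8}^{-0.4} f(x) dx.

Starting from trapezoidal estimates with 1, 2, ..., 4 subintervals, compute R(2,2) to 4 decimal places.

R(0,0) (trapezoid, 1 panel, h=1.4000): 15.072736
R(1,0) (trapezoid, 2 panels, h=0.7000): 12.639151
R(2,0) (trapezoid, 4 panels, h=0.3500): 12.141051
R(1,1) = 12.639151 + (12.639151 − 15.072736)/3 = 11.827956
R(2,1) = 12.141051 + (12.141051 − 12.639151)/3 = 11.975018
R(2,2) = 11.975018 + (11.975018 − 11.827956)/15 = 11.984822

11.9848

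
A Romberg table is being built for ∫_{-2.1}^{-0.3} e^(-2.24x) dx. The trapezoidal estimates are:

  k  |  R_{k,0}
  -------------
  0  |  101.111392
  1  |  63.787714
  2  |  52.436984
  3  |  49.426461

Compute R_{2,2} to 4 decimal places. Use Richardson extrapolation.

Richardson extrapolation on the trapezoidal column (denominator 4−1=3):
R_{1,1} = 63.787714 + (63.787714 − 101.111392)/3 = 51.346488
R_{2,1} = (4·52.436984 − 63.787714) / 3 = 48.653407
R_{2,2} = (16·48.653407 − 51.346488) / 15 = 48.473868

48.4739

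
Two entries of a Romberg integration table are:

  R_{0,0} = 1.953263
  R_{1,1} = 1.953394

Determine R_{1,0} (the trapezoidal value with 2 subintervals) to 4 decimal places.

1.9534

From R_{1,1} = (4·R_{1,0} − R_{0,0})/3, solve for R_{1,0}:
4·R_{1,0} = 3·1.953394 + 1.953263 = 7.813445
R_{1,0} = 1.953361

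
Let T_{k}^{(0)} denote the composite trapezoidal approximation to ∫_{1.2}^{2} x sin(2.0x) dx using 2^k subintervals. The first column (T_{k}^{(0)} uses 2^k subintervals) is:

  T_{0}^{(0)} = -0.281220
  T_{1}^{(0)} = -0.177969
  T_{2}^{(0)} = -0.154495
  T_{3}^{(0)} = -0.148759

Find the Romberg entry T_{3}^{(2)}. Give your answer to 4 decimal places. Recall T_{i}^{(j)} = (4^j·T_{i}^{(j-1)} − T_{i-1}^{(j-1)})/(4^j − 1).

-0.1469

Richardson extrapolation on the trapezoidal column (denominator 4−1=3):
T_{2}^{(1)} = -0.154495 + (-0.154495 − (-0.177969))/3 = -0.146670
T_{3}^{(1)} = (4·(-0.148759) − (-0.154495)) / 3 = -0.146847
T_{3}^{(2)} = (16·(-0.146847) − (-0.146670)) / 15 = -0.146859
(Column j=1 coincides with Simpson's rule on the same nodes.)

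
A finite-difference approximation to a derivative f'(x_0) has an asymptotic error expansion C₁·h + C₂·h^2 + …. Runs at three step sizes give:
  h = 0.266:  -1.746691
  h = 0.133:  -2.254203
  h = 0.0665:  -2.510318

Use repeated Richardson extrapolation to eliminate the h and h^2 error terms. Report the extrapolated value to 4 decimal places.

First eliminate the h term (factor 2^1 = 2):
  B₁ = (2·(-2.254203) − (-1.746691))/1 = -2.761715
  B₂ = (2·(-2.510318) − (-2.254203))/1 = -2.766433
Then eliminate the h^2 term (factor 2^2 = 4):
  (4·(-2.766433) − (-2.761715))/3 = -2.768006

-2.7680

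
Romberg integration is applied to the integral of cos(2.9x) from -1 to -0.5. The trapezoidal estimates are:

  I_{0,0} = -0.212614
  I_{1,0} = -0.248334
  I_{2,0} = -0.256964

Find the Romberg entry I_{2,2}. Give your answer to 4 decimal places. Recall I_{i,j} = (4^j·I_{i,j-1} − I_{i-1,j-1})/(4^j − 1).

-0.2598

Richardson extrapolation on the trapezoidal column (denominator 4−1=3):
I_{1,1} = (4·(-0.248334) − (-0.212614)) / 3 = -0.260241
I_{2,1} = (4·(-0.256964) − (-0.248334)) / 3 = -0.259841
I_{2,2} = -0.259841 + (-0.259841 − (-0.260241))/15 = -0.259814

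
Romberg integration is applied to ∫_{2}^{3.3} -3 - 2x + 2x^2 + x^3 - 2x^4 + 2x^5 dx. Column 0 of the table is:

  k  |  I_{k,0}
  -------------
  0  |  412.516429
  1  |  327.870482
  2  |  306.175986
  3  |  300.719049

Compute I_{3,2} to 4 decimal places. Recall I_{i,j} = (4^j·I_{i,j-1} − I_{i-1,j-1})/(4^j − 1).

298.8971

I_{2,1} = 306.175986 + (306.175986 − 327.870482)/3 = 298.944487
I_{3,1} = (4·300.719049 − 306.175986) / 3 = 298.900070
I_{3,2} = (16·298.900070 − 298.944487) / 15 = 298.897109
(Column j=1 coincides with Simpson's rule on the same nodes.)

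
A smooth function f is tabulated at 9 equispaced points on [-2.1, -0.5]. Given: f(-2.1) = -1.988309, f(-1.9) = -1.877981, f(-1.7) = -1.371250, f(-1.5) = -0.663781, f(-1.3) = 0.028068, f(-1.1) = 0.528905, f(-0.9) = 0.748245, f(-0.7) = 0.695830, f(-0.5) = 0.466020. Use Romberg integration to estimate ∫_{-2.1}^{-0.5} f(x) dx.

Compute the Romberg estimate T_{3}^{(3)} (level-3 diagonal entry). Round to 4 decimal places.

T_{0}^{(0)} (trapezoid, 1 panel, h=1.6000): -1.217831
T_{1}^{(0)} (trapezoid, 2 panels, h=0.8000): -0.586461
T_{2}^{(0)} (trapezoid, 4 panels, h=0.4000): -0.542433
T_{3}^{(0)} (trapezoid, 8 panels, h=0.2000): -0.534622
T_{1}^{(1)} = -0.586461 + (-0.586461 − (-1.217831))/3 = -0.376004
T_{2}^{(1)} = -0.542433 + (-0.542433 − (-0.586461))/3 = -0.527757
T_{3}^{(1)} = -0.534622 + (-0.534622 − (-0.542433))/3 = -0.532018
T_{2}^{(2)} = -0.527757 + (-0.527757 − (-0.376004))/15 = -0.537874
T_{3}^{(2)} = -0.532018 + (-0.532018 − (-0.527757))/15 = -0.532302
T_{3}^{(3)} = -0.532302 + (-0.532302 − (-0.537874))/63 = -0.532214

-0.5322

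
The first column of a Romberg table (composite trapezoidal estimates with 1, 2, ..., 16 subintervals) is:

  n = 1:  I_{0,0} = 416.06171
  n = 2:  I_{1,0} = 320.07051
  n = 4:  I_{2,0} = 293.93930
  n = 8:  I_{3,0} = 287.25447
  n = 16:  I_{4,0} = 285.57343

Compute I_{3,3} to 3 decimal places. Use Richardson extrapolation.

I_{1,1} = (4·320.07051 − 416.06171) / 3 = 288.07344
I_{2,1} = 293.93930 + (293.93930 − 320.07051)/3 = 285.22890
I_{3,1} = 287.25447 + (287.25447 − 293.93930)/3 = 285.02619
I_{2,2} = 285.22890 + (285.22890 − 288.07344)/15 = 285.03926
I_{3,2} = (16·285.02619 − 285.22890) / 15 = 285.01268
I_{3,3} = (64·285.01268 − 285.03926) / 63 = 285.01226

285.012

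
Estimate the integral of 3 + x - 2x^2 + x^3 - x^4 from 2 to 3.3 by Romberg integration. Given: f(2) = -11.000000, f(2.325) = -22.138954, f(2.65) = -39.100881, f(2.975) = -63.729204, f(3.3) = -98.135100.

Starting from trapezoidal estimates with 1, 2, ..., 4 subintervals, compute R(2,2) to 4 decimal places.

R(0,0) (trapezoid, 1 panel, h=1.3000): -70.937815
R(1,0) (trapezoid, 2 panels, h=0.6500): -60.884480
R(2,0) (trapezoid, 4 panels, h=0.3250): -58.349391
R(1,1) = -60.884480 + (-60.884480 − (-70.937815))/3 = -57.533368
R(2,1) = -58.349391 + (-58.349391 − (-60.884480))/3 = -57.504361
R(2,2) = -57.504361 + (-57.504361 − (-57.533368))/15 = -57.502427

-57.5024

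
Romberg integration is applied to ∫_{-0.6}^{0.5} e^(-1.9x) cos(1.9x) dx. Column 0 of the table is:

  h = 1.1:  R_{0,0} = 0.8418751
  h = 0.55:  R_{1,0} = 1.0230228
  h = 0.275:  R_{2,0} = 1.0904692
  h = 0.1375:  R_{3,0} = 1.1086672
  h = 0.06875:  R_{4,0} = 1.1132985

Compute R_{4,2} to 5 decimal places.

R_{3,1} = (4·1.1086672 − 1.0904692) / 3 = 1.1147332
R_{4,1} = 1.1132985 + (1.1132985 − 1.1086672)/3 = 1.1148423
R_{4,2} = (16·1.1148423 − 1.1147332) / 15 = 1.1148496

1.11485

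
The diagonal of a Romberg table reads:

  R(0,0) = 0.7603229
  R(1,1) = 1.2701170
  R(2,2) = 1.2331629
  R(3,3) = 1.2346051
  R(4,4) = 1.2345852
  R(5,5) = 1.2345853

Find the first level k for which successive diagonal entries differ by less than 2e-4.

|R(1,1) − R(0,0)| = 0.5097941 ≥ 2e-4
|R(2,2) − R(1,1)| = 0.0369541 ≥ 2e-4
|R(3,3) − R(2,2)| = 0.0014422 ≥ 2e-4
|R(4,4) − R(3,3)| = 0.0000199 < 2e-4

k = 4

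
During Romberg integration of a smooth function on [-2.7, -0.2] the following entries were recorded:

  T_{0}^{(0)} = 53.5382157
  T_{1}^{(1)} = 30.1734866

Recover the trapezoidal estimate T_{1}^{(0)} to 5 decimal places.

From T_{1}^{(1)} = (4·T_{1}^{(0)} − T_{0}^{(0)})/3, solve for T_{1}^{(0)}:
4·T_{1}^{(0)} = 3·30.1734866 + 53.5382157 = 144.0586755
T_{1}^{(0)} = 36.0146689

36.01467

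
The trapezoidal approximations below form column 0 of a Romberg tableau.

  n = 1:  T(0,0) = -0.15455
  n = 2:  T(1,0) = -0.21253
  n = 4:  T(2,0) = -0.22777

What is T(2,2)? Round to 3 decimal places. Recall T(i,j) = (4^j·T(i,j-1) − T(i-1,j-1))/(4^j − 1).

-0.233

T(1,1) = -0.21253 + (-0.21253 − (-0.15455))/3 = -0.23186
T(2,1) = -0.22777 + (-0.22777 − (-0.21253))/3 = -0.23285
T(2,2) = -0.23285 + (-0.23285 − (-0.23186))/15 = -0.23292
(Column j=1 coincides with Simpson's rule on the same nodes.)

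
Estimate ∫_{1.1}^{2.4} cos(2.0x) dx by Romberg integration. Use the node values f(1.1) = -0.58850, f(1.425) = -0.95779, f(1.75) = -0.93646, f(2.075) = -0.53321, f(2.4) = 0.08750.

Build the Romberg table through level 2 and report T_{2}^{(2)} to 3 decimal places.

T_{0}^{(0)} (trapezoid, 1 panel, h=1.3000): -0.32565
T_{1}^{(0)} (trapezoid, 2 panels, h=0.6500): -0.77152
T_{2}^{(0)} (trapezoid, 4 panels, h=0.3250): -0.87034
T_{1}^{(1)} = -0.77152 + (-0.77152 − (-0.32565))/3 = -0.92014
T_{2}^{(1)} = -0.87034 + (-0.87034 − (-0.77152))/3 = -0.90328
T_{2}^{(2)} = -0.90328 + (-0.90328 − (-0.92014))/15 = -0.90216

-0.902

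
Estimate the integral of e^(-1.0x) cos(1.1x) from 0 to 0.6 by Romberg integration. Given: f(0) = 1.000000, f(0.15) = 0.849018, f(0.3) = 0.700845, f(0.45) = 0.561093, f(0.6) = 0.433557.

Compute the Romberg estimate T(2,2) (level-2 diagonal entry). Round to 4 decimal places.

0.4238

T(0,0) (trapezoid, 1 panel, h=0.6000): 0.430067
T(1,0) (trapezoid, 2 panels, h=0.3000): 0.425287
T(2,0) (trapezoid, 4 panels, h=0.1500): 0.424160
T(1,1) = 0.425287 + (0.425287 − 0.430067)/3 = 0.423694
T(2,1) = 0.424160 + (0.424160 − 0.425287)/3 = 0.423784
T(2,2) = 0.423784 + (0.423784 − 0.423694)/15 = 0.423790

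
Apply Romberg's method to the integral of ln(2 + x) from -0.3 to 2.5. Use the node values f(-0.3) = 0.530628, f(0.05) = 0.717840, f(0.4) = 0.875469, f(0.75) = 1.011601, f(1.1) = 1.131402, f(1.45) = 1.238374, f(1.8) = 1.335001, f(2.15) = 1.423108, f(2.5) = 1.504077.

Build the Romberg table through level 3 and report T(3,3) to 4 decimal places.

T(0,0) (trapezoid, 1 panel, h=2.8000): 2.848587
T(1,0) (trapezoid, 2 panels, h=1.4000): 3.008256
T(2,0) (trapezoid, 4 panels, h=0.7000): 3.051457
T(3,0) (trapezoid, 8 panels, h=0.3500): 3.062552
T(1,1) = 3.008256 + (3.008256 − 2.848587)/3 = 3.061479
T(2,1) = 3.051457 + (3.051457 − 3.008256)/3 = 3.065857
T(3,1) = 3.062552 + (3.062552 − 3.051457)/3 = 3.066250
T(2,2) = 3.065857 + (3.065857 − 3.061479)/15 = 3.066149
T(3,2) = 3.066250 + (3.066250 − 3.065857)/15 = 3.066276
T(3,3) = 3.066276 + (3.066276 − 3.066149)/63 = 3.066278

3.0663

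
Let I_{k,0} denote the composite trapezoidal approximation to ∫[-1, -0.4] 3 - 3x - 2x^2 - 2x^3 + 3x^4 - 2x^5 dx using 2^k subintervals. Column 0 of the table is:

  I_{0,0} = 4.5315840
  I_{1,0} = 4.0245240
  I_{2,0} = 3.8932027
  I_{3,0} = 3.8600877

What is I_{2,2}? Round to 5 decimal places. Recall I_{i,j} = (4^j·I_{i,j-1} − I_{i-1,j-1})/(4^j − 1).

I_{1,1} = (4·4.0245240 − 4.5315840) / 3 = 3.8555040
I_{2,1} = 3.8932027 + (3.8932027 − 4.0245240)/3 = 3.8494289
I_{2,2} = (16·3.8494289 − 3.8555040) / 15 = 3.8490239

3.84902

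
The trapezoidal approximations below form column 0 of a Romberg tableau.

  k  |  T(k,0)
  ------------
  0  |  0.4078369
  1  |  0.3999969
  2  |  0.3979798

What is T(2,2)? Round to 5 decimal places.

0.39730

Richardson extrapolation on the trapezoidal column (denominator 4−1=3):
T(1,1) = (4·0.3999969 − 0.4078369) / 3 = 0.3973836
T(2,1) = 0.3979798 + (0.3979798 − 0.3999969)/3 = 0.3973074
T(2,2) = (16·0.3973074 − 0.3973836) / 15 = 0.3973023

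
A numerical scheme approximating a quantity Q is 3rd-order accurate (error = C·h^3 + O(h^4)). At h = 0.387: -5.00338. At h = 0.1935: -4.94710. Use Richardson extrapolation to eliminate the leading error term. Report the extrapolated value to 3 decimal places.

The leading error scales as h^3; refining by a factor of 2 reduces it by 2^3 = 8.
Extrapolated value = (8·A(h/2) − A(h)) / (8 − 1)
= (8·(-4.94710) − (-5.00338)) / 7
= -34.57342 / 7 = -4.93906

-4.939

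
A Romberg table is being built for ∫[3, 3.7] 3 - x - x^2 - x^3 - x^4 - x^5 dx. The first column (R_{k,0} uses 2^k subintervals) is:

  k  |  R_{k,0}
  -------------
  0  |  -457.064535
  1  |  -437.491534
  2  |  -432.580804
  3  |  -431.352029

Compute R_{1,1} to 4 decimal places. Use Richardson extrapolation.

Richardson extrapolation on the trapezoidal column (denominator 4−1=3):
R_{1,1} = (4·(-437.491534) − (-457.064535)) / 3 = -430.967200
(Column j=1 coincides with Simpson's rule on the same nodes.)

-430.9672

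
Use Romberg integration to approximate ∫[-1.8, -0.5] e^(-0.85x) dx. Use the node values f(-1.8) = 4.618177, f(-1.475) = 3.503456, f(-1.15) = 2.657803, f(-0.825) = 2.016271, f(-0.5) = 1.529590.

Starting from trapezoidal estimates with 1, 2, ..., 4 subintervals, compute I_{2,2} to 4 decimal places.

3.6336

I_{0,0} (trapezoid, 1 panel, h=1.3000): 3.996049
I_{1,0} (trapezoid, 2 panels, h=0.6500): 3.725596
I_{2,0} (trapezoid, 4 panels, h=0.3250): 3.656709
I_{1,1} = 3.725596 + (3.725596 − 3.996049)/3 = 3.635445
I_{2,1} = 3.656709 + (3.656709 − 3.725596)/3 = 3.633747
I_{2,2} = 3.633747 + (3.633747 − 3.635445)/15 = 3.633634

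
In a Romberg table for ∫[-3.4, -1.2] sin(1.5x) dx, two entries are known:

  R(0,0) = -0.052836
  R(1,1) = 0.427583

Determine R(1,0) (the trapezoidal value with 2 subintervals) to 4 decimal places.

From R(1,1) = (4·R(1,0) − R(0,0))/3, solve for R(1,0):
4·R(1,0) = 3·0.427583 + (-0.052836) = 1.229913
R(1,0) = 0.307478

0.3075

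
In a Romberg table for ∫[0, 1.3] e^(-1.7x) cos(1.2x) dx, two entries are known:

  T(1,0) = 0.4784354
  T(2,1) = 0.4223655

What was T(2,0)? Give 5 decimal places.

From T(2,1) = (4·T(2,0) − T(1,0))/3, solve for T(2,0):
4·T(2,0) = 3·0.4223655 + 0.4784354 = 1.7455319
T(2,0) = 0.4363830

0.43638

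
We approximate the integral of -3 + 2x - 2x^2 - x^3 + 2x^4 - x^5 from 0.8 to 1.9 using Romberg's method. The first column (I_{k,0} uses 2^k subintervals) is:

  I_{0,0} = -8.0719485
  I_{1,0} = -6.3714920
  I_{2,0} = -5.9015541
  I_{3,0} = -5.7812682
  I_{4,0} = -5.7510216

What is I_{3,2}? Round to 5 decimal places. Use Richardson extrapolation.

I_{2,1} = -5.9015541 + (-5.9015541 − (-6.3714920))/3 = -5.7449081
I_{3,1} = -5.7812682 + (-5.7812682 − (-5.9015541))/3 = -5.7411729
I_{3,2} = (16·(-5.7411729) − (-5.7449081)) / 15 = -5.7409239

-5.74092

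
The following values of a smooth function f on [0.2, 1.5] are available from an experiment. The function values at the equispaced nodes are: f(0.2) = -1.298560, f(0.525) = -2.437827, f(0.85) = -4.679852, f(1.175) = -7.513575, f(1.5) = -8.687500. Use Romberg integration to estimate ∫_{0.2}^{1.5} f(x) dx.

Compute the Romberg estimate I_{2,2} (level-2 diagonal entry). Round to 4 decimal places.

I_{0,0} (trapezoid, 1 panel, h=1.3000): -6.490939
I_{1,0} (trapezoid, 2 panels, h=0.6500): -6.287373
I_{2,0} (trapezoid, 4 panels, h=0.3250): -6.377892
I_{1,1} = -6.287373 + (-6.287373 − (-6.490939))/3 = -6.219518
I_{2,1} = -6.377892 + (-6.377892 − (-6.287373))/3 = -6.408065
I_{2,2} = -6.408065 + (-6.408065 − (-6.219518))/15 = -6.420635

-6.4206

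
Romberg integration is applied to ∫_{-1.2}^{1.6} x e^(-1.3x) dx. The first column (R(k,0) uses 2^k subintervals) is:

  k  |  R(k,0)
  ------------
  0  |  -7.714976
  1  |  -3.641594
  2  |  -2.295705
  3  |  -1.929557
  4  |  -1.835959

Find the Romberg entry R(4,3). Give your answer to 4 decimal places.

Richardson extrapolation on the trapezoidal column (denominator 4−1=3):
R(2,1) = (4·(-2.295705) − (-3.641594)) / 3 = -1.847075
R(3,1) = -1.929557 + (-1.929557 − (-2.295705))/3 = -1.807508
R(4,1) = -1.835959 + (-1.835959 − (-1.929557))/3 = -1.804760
R(3,2) = (16·(-1.807508) − (-1.847075)) / 15 = -1.804870
R(4,2) = -1.804760 + (-1.804760 − (-1.807508))/15 = -1.804577
R(4,3) = -1.804577 + (-1.804577 − (-1.804870))/63 = -1.804572
(Column j=1 coincides with Simpson's rule on the same nodes.)

-1.8046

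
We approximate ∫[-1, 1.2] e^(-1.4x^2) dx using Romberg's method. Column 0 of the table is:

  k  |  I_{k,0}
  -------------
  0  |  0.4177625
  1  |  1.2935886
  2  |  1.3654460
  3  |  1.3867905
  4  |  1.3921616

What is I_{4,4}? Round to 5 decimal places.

I_{1,1} = (4·1.2935886 − 0.4177625) / 3 = 1.5855306
I_{2,1} = (4·1.3654460 − 1.2935886) / 3 = 1.3893985
I_{3,1} = 1.3867905 + (1.3867905 − 1.3654460)/3 = 1.3939053
I_{4,1} = 1.3921616 + (1.3921616 − 1.3867905)/3 = 1.3939520
I_{2,2} = 1.3893985 + (1.3893985 − 1.5855306)/15 = 1.3763230
I_{3,2} = (16·1.3939053 − 1.3893985) / 15 = 1.3942058
I_{4,2} = (16·1.3939520 − 1.3939053) / 15 = 1.3939551
I_{3,3} = 1.3942058 + (1.3942058 − 1.3763230)/63 = 1.3944897
I_{4,3} = 1.3939551 + (1.3939551 − 1.3942058)/63 = 1.3939511
I_{4,4} = (256·1.3939511 − 1.3944897) / 255 = 1.3939490
(Column j=1 coincides with Simpson's rule on the same nodes.)

1.39395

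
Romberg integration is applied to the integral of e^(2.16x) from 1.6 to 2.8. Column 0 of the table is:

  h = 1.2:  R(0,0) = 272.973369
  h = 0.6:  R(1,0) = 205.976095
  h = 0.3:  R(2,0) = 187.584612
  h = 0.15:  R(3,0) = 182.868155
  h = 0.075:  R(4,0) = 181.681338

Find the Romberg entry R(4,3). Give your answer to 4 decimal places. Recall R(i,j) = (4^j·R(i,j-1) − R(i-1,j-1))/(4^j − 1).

181.2850

Richardson extrapolation on the trapezoidal column (denominator 4−1=3):
R(2,1) = 187.584612 + (187.584612 − 205.976095)/3 = 181.454118
R(3,1) = (4·182.868155 − 187.584612) / 3 = 181.296003
R(4,1) = 181.681338 + (181.681338 − 182.868155)/3 = 181.285732
R(3,2) = 181.296003 + (181.296003 − 181.454118)/15 = 181.285462
R(4,2) = 181.285732 + (181.285732 − 181.296003)/15 = 181.285047
R(4,3) = (64·181.285047 − 181.285462) / 63 = 181.285040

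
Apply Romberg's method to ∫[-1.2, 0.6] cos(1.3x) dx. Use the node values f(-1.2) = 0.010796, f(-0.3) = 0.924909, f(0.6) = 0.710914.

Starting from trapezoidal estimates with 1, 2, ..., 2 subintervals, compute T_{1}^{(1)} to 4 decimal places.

T_{0}^{(0)} (trapezoid, 1 panel, h=1.8000): 0.649539
T_{1}^{(0)} (trapezoid, 2 panels, h=0.9000): 1.157188
T_{1}^{(1)} = 1.157188 + (1.157188 − 0.649539)/3 = 1.326404

1.3264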